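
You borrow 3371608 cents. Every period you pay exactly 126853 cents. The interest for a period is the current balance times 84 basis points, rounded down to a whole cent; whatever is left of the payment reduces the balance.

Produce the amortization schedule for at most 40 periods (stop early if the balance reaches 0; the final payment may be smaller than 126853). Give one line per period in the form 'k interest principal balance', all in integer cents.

1 28321 98532 3273076
2 27493 99360 3173716
3 26659 100194 3073522
4 25817 101036 2972486
5 24968 101885 2870601
6 24113 102740 2767861
7 23250 103603 2664258
8 22379 104474 2559784
9 21502 105351 2454433
10 20617 106236 2348197
11 19724 107129 2241068
12 18824 108029 2133039
13 17917 108936 2024103
14 17002 109851 1914252
15 16079 110774 1803478
16 15149 111704 1691774
17 14210 112643 1579131
18 13264 113589 1465542
19 12310 114543 1350999
20 11348 115505 1235494
21 10378 116475 1119019
22 9399 117454 1001565
23 8413 118440 883125
24 7418 119435 763690
25 6414 120439 643251
26 5403 121450 521801
27 4383 122470 399331
28 3354 123499 275832
29 2316 124537 151295
30 1270 125583 25712
31 215 25712 0

1. interest=⌊3371608·84/10000⌋=28321; principal=126853-28321=98532; balance=3371608-98532=3273076
2. interest=⌊3273076·84/10000⌋=27493; principal=126853-27493=99360; balance=3273076-99360=3173716
3. interest=⌊3173716·84/10000⌋=26659; principal=126853-26659=100194; balance=3173716-100194=3073522
4. interest=⌊3073522·84/10000⌋=25817; principal=126853-25817=101036; balance=3073522-101036=2972486
5. interest=⌊2972486·84/10000⌋=24968; principal=126853-24968=101885; balance=2972486-101885=2870601
6. interest=⌊2870601·84/10000⌋=24113; principal=126853-24113=102740; balance=2870601-102740=2767861
7. interest=⌊2767861·84/10000⌋=23250; principal=126853-23250=103603; balance=2767861-103603=2664258
8. interest=⌊2664258·84/10000⌋=22379; principal=126853-22379=104474; balance=2664258-104474=2559784
9. interest=⌊2559784·84/10000⌋=21502; principal=126853-21502=105351; balance=2559784-105351=2454433
10. interest=⌊2454433·84/10000⌋=20617; principal=126853-20617=106236; balance=2454433-106236=2348197
11. interest=⌊2348197·84/10000⌋=19724; principal=126853-19724=107129; balance=2348197-107129=2241068
12. interest=⌊2241068·84/10000⌋=18824; principal=126853-18824=108029; balance=2241068-108029=2133039
13. interest=⌊2133039·84/10000⌋=17917; principal=126853-17917=108936; balance=2133039-108936=2024103
14. interest=⌊2024103·84/10000⌋=17002; principal=126853-17002=109851; balance=2024103-109851=1914252
15. interest=⌊1914252·84/10000⌋=16079; principal=126853-16079=110774; balance=1914252-110774=1803478
16. interest=⌊1803478·84/10000⌋=15149; principal=126853-15149=111704; balance=1803478-111704=1691774
17. interest=⌊1691774·84/10000⌋=14210; principal=126853-14210=112643; balance=1691774-112643=1579131
18. interest=⌊1579131·84/10000⌋=13264; principal=126853-13264=113589; balance=1579131-113589=1465542
19. interest=⌊1465542·84/10000⌋=12310; principal=126853-12310=114543; balance=1465542-114543=1350999
20. interest=⌊1350999·84/10000⌋=11348; principal=126853-11348=115505; balance=1350999-115505=1235494
21. interest=⌊1235494·84/10000⌋=10378; principal=126853-10378=116475; balance=1235494-116475=1119019
22. interest=⌊1119019·84/10000⌋=9399; principal=126853-9399=117454; balance=1119019-117454=1001565
23. interest=⌊1001565·84/10000⌋=8413; principal=126853-8413=118440; balance=1001565-118440=883125
24. interest=⌊883125·84/10000⌋=7418; principal=126853-7418=119435; balance=883125-119435=763690
25. interest=⌊763690·84/10000⌋=6414; principal=126853-6414=120439; balance=763690-120439=643251
26. interest=⌊643251·84/10000⌋=5403; principal=126853-5403=121450; balance=643251-121450=521801
27. interest=⌊521801·84/10000⌋=4383; principal=126853-4383=122470; balance=521801-122470=399331
28. interest=⌊399331·84/10000⌋=3354; principal=126853-3354=123499; balance=399331-123499=275832
29. interest=⌊275832·84/10000⌋=2316; principal=126853-2316=124537; balance=275832-124537=151295
30. interest=⌊151295·84/10000⌋=1270; principal=126853-1270=125583; balance=151295-125583=25712
31. interest=⌊25712·84/10000⌋=215; principal=min(126853-215,25712)=25712; balance=25712-25712=0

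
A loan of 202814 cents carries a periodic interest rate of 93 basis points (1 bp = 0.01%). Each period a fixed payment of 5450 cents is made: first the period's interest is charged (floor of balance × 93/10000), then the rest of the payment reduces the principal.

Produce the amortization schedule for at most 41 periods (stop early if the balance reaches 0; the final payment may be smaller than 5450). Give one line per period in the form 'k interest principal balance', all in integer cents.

1 1886 3564 199250
2 1853 3597 195653
3 1819 3631 192022
4 1785 3665 188357
5 1751 3699 184658
6 1717 3733 180925
7 1682 3768 177157
8 1647 3803 173354
9 1612 3838 169516
10 1576 3874 165642
11 1540 3910 161732
12 1504 3946 157786
13 1467 3983 153803
14 1430 4020 149783
15 1392 4058 145725
16 1355 4095 141630
17 1317 4133 137497
18 1278 4172 133325
19 1239 4211 129114
20 1200 4250 124864
21 1161 4289 120575
22 1121 4329 116246
23 1081 4369 111877
24 1040 4410 107467
25 999 4451 103016
26 958 4492 98524
27 916 4534 93990
28 874 4576 89414
29 831 4619 84795
30 788 4662 80133
31 745 4705 75428
32 701 4749 70679
33 657 4793 65886
34 612 4838 61048
35 567 4883 56165
36 522 4928 51237
37 476 4974 46263
38 430 5020 41243
39 383 5067 36176
40 336 5114 31062
41 288 5162 25900

1. interest=⌊202814·93/10000⌋=1886; principal=5450-1886=3564; balance=202814-3564=199250
2. interest=⌊199250·93/10000⌋=1853; principal=5450-1853=3597; balance=199250-3597=195653
3. interest=⌊195653·93/10000⌋=1819; principal=5450-1819=3631; balance=195653-3631=192022
4. interest=⌊192022·93/10000⌋=1785; principal=5450-1785=3665; balance=192022-3665=188357
5. interest=⌊188357·93/10000⌋=1751; principal=5450-1751=3699; balance=188357-3699=184658
6. interest=⌊184658·93/10000⌋=1717; principal=5450-1717=3733; balance=184658-3733=180925
7. interest=⌊180925·93/10000⌋=1682; principal=5450-1682=3768; balance=180925-3768=177157
8. interest=⌊177157·93/10000⌋=1647; principal=5450-1647=3803; balance=177157-3803=173354
9. interest=⌊173354·93/10000⌋=1612; principal=5450-1612=3838; balance=173354-3838=169516
10. interest=⌊169516·93/10000⌋=1576; principal=5450-1576=3874; balance=169516-3874=165642
11. interest=⌊165642·93/10000⌋=1540; principal=5450-1540=3910; balance=165642-3910=161732
12. interest=⌊161732·93/10000⌋=1504; principal=5450-1504=3946; balance=161732-3946=157786
13. interest=⌊157786·93/10000⌋=1467; principal=5450-1467=3983; balance=157786-3983=153803
14. interest=⌊153803·93/10000⌋=1430; principal=5450-1430=4020; balance=153803-4020=149783
15. interest=⌊149783·93/10000⌋=1392; principal=5450-1392=4058; balance=149783-4058=145725
16. interest=⌊145725·93/10000⌋=1355; principal=5450-1355=4095; balance=145725-4095=141630
17. interest=⌊141630·93/10000⌋=1317; principal=5450-1317=4133; balance=141630-4133=137497
18. interest=⌊137497·93/10000⌋=1278; principal=5450-1278=4172; balance=137497-4172=133325
19. interest=⌊133325·93/10000⌋=1239; principal=5450-1239=4211; balance=133325-4211=129114
20. interest=⌊129114·93/10000⌋=1200; principal=5450-1200=4250; balance=129114-4250=124864
21. interest=⌊124864·93/10000⌋=1161; principal=5450-1161=4289; balance=124864-4289=120575
22. interest=⌊120575·93/10000⌋=1121; principal=5450-1121=4329; balance=120575-4329=116246
23. interest=⌊116246·93/10000⌋=1081; principal=5450-1081=4369; balance=116246-4369=111877
24. interest=⌊111877·93/10000⌋=1040; principal=5450-1040=4410; balance=111877-4410=107467
25. interest=⌊107467·93/10000⌋=999; principal=5450-999=4451; balance=107467-4451=103016
26. interest=⌊103016·93/10000⌋=958; principal=5450-958=4492; balance=103016-4492=98524
27. interest=⌊98524·93/10000⌋=916; principal=5450-916=4534; balance=98524-4534=93990
28. interest=⌊93990·93/10000⌋=874; principal=5450-874=4576; balance=93990-4576=89414
29. interest=⌊89414·93/10000⌋=831; principal=5450-831=4619; balance=89414-4619=84795
30. interest=⌊84795·93/10000⌋=788; principal=5450-788=4662; balance=84795-4662=80133
31. interest=⌊80133·93/10000⌋=745; principal=5450-745=4705; balance=80133-4705=75428
32. interest=⌊75428·93/10000⌋=701; principal=5450-701=4749; balance=75428-4749=70679
33. interest=⌊70679·93/10000⌋=657; principal=5450-657=4793; balance=70679-4793=65886
34. interest=⌊65886·93/10000⌋=612; principal=5450-612=4838; balance=65886-4838=61048
35. interest=⌊61048·93/10000⌋=567; principal=5450-567=4883; balance=61048-4883=56165
36. interest=⌊56165·93/10000⌋=522; principal=5450-522=4928; balance=56165-4928=51237
37. interest=⌊51237·93/10000⌋=476; principal=5450-476=4974; balance=51237-4974=46263
38. interest=⌊46263·93/10000⌋=430; principal=5450-430=5020; balance=46263-5020=41243
39. interest=⌊41243·93/10000⌋=383; principal=5450-383=5067; balance=41243-5067=36176
40. interest=⌊36176·93/10000⌋=336; principal=5450-336=5114; balance=36176-5114=31062
41. interest=⌊31062·93/10000⌋=288; principal=5450-288=5162; balance=31062-5162=25900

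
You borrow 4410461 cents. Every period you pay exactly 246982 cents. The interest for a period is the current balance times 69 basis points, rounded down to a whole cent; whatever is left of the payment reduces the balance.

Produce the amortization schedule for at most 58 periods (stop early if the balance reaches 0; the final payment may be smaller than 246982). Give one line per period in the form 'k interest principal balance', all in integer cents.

1. interest=⌊4410461·69/10000⌋=30432; principal=246982-30432=216550; balance=4410461-216550=4193911
2. interest=⌊4193911·69/10000⌋=28937; principal=246982-28937=218045; balance=4193911-218045=3975866
3. interest=⌊3975866·69/10000⌋=27433; principal=246982-27433=219549; balance=3975866-219549=3756317
4. interest=⌊3756317·69/10000⌋=25918; principal=246982-25918=221064; balance=3756317-221064=3535253
5. interest=⌊3535253·69/10000⌋=24393; principal=246982-24393=222589; balance=3535253-222589=3312664
6. interest=⌊3312664·69/10000⌋=22857; principal=246982-22857=224125; balance=3312664-224125=3088539
7. interest=⌊3088539·69/10000⌋=21310; principal=246982-21310=225672; balance=3088539-225672=2862867
8. interest=⌊2862867·69/10000⌋=19753; principal=246982-19753=227229; balance=2862867-227229=2635638
9. interest=⌊2635638·69/10000⌋=18185; principal=246982-18185=228797; balance=2635638-228797=2406841
10. interest=⌊2406841·69/10000⌋=16607; principal=246982-16607=230375; balance=2406841-230375=2176466
11. interest=⌊2176466·69/10000⌋=15017; principal=246982-15017=231965; balance=2176466-231965=1944501
12. interest=⌊1944501·69/10000⌋=13417; principal=246982-13417=233565; balance=1944501-233565=1710936
13. interest=⌊1710936·69/10000⌋=11805; principal=246982-11805=235177; balance=1710936-235177=1475759
14. interest=⌊1475759·69/10000⌋=10182; principal=246982-10182=236800; balance=1475759-236800=1238959
15. interest=⌊1238959·69/10000⌋=8548; principal=246982-8548=238434; balance=1238959-238434=1000525
16. interest=⌊1000525·69/10000⌋=6903; principal=246982-6903=240079; balance=1000525-240079=760446
17. interest=⌊760446·69/10000⌋=5247; principal=246982-5247=241735; balance=760446-241735=518711
18. interest=⌊518711·69/10000⌋=3579; principal=246982-3579=243403; balance=518711-243403=275308
19. interest=⌊275308·69/10000⌋=1899; principal=246982-1899=245083; balance=275308-245083=30225
20. interest=⌊30225·69/10000⌋=208; principal=min(246982-208,30225)=30225; balance=30225-30225=0

1 30432 216550 4193911
2 28937 218045 3975866
3 27433 219549 3756317
4 25918 221064 3535253
5 24393 222589 3312664
6 22857 224125 3088539
7 21310 225672 2862867
8 19753 227229 2635638
9 18185 228797 2406841
10 16607 230375 2176466
11 15017 231965 1944501
12 13417 233565 1710936
13 11805 235177 1475759
14 10182 236800 1238959
15 8548 238434 1000525
16 6903 240079 760446
17 5247 241735 518711
18 3579 243403 275308
19 1899 245083 30225
20 208 30225 0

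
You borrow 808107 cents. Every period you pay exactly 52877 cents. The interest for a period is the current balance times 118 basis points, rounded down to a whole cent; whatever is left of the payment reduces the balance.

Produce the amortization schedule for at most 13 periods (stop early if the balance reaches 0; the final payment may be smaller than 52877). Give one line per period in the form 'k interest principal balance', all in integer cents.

1 9535 43342 764765
2 9024 43853 720912
3 8506 44371 676541
4 7983 44894 631647
5 7453 45424 586223
6 6917 45960 540263
7 6375 46502 493761
8 5826 47051 446710
9 5271 47606 399104
10 4709 48168 350936
11 4141 48736 302200
12 3565 49312 252888
13 2984 49893 202995

1. interest=⌊808107·118/10000⌋=9535; principal=52877-9535=43342; balance=808107-43342=764765
2. interest=⌊764765·118/10000⌋=9024; principal=52877-9024=43853; balance=764765-43853=720912
3. interest=⌊720912·118/10000⌋=8506; principal=52877-8506=44371; balance=720912-44371=676541
4. interest=⌊676541·118/10000⌋=7983; principal=52877-7983=44894; balance=676541-44894=631647
5. interest=⌊631647·118/10000⌋=7453; principal=52877-7453=45424; balance=631647-45424=586223
6. interest=⌊586223·118/10000⌋=6917; principal=52877-6917=45960; balance=586223-45960=540263
7. interest=⌊540263·118/10000⌋=6375; principal=52877-6375=46502; balance=540263-46502=493761
8. interest=⌊493761·118/10000⌋=5826; principal=52877-5826=47051; balance=493761-47051=446710
9. interest=⌊446710·118/10000⌋=5271; principal=52877-5271=47606; balance=446710-47606=399104
10. interest=⌊399104·118/10000⌋=4709; principal=52877-4709=48168; balance=399104-48168=350936
11. interest=⌊350936·118/10000⌋=4141; principal=52877-4141=48736; balance=350936-48736=302200
12. interest=⌊302200·118/10000⌋=3565; principal=52877-3565=49312; balance=302200-49312=252888
13. interest=⌊252888·118/10000⌋=2984; principal=52877-2984=49893; balance=252888-49893=202995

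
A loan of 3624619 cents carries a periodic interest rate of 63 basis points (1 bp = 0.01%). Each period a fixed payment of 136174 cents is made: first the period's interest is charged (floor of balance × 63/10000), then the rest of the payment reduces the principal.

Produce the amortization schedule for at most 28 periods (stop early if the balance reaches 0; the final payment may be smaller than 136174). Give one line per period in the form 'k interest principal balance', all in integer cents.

1. interest=⌊3624619·63/10000⌋=22835; principal=136174-22835=113339; balance=3624619-113339=3511280
2. interest=⌊3511280·63/10000⌋=22121; principal=136174-22121=114053; balance=3511280-114053=3397227
3. interest=⌊3397227·63/10000⌋=21402; principal=136174-21402=114772; balance=3397227-114772=3282455
4. interest=⌊3282455·63/10000⌋=20679; principal=136174-20679=115495; balance=3282455-115495=3166960
5. interest=⌊3166960·63/10000⌋=19951; principal=136174-19951=116223; balance=3166960-116223=3050737
6. interest=⌊3050737·63/10000⌋=19219; principal=136174-19219=116955; balance=3050737-116955=2933782
7. interest=⌊2933782·63/10000⌋=18482; principal=136174-18482=117692; balance=2933782-117692=2816090
8. interest=⌊2816090·63/10000⌋=17741; principal=136174-17741=118433; balance=2816090-118433=2697657
9. interest=⌊2697657·63/10000⌋=16995; principal=136174-16995=119179; balance=2697657-119179=2578478
10. interest=⌊2578478·63/10000⌋=16244; principal=136174-16244=119930; balance=2578478-119930=2458548
11. interest=⌊2458548·63/10000⌋=15488; principal=136174-15488=120686; balance=2458548-120686=2337862
12. interest=⌊2337862·63/10000⌋=14728; principal=136174-14728=121446; balance=2337862-121446=2216416
13. interest=⌊2216416·63/10000⌋=13963; principal=136174-13963=122211; balance=2216416-122211=2094205
14. interest=⌊2094205·63/10000⌋=13193; principal=136174-13193=122981; balance=2094205-122981=1971224
15. interest=⌊1971224·63/10000⌋=12418; principal=136174-12418=123756; balance=1971224-123756=1847468
16. interest=⌊1847468·63/10000⌋=11639; principal=136174-11639=124535; balance=1847468-124535=1722933
17. interest=⌊1722933·63/10000⌋=10854; principal=136174-10854=125320; balance=1722933-125320=1597613
18. interest=⌊1597613·63/10000⌋=10064; principal=136174-10064=126110; balance=1597613-126110=1471503
19. interest=⌊1471503·63/10000⌋=9270; principal=136174-9270=126904; balance=1471503-126904=1344599
20. interest=⌊1344599·63/10000⌋=8470; principal=136174-8470=127704; balance=1344599-127704=1216895
21. interest=⌊1216895·63/10000⌋=7666; principal=136174-7666=128508; balance=1216895-128508=1088387
22. interest=⌊1088387·63/10000⌋=6856; principal=136174-6856=129318; balance=1088387-129318=959069
23. interest=⌊959069·63/10000⌋=6042; principal=136174-6042=130132; balance=959069-130132=828937
24. interest=⌊828937·63/10000⌋=5222; principal=136174-5222=130952; balance=828937-130952=697985
25. interest=⌊697985·63/10000⌋=4397; principal=136174-4397=131777; balance=697985-131777=566208
26. interest=⌊566208·63/10000⌋=3567; principal=136174-3567=132607; balance=566208-132607=433601
27. interest=⌊433601·63/10000⌋=2731; principal=136174-2731=133443; balance=433601-133443=300158
28. interest=⌊300158·63/10000⌋=1890; principal=136174-1890=134284; balance=300158-134284=165874

1 22835 113339 3511280
2 22121 114053 3397227
3 21402 114772 3282455
4 20679 115495 3166960
5 19951 116223 3050737
6 19219 116955 2933782
7 18482 117692 2816090
8 17741 118433 2697657
9 16995 119179 2578478
10 16244 119930 2458548
11 15488 120686 2337862
12 14728 121446 2216416
13 13963 122211 2094205
14 13193 122981 1971224
15 12418 123756 1847468
16 11639 124535 1722933
17 10854 125320 1597613
18 10064 126110 1471503
19 9270 126904 1344599
20 8470 127704 1216895
21 7666 128508 1088387
22 6856 129318 959069
23 6042 130132 828937
24 5222 130952 697985
25 4397 131777 566208
26 3567 132607 433601
27 2731 133443 300158
28 1890 134284 165874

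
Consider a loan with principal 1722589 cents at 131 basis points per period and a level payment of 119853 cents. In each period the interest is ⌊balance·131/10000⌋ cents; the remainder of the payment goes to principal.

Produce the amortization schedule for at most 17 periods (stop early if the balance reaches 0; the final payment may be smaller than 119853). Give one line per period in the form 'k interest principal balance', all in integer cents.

1. interest=⌊1722589·131/10000⌋=22565; principal=119853-22565=97288; balance=1722589-97288=1625301
2. interest=⌊1625301·131/10000⌋=21291; principal=119853-21291=98562; balance=1625301-98562=1526739
3. interest=⌊1526739·131/10000⌋=20000; principal=119853-20000=99853; balance=1526739-99853=1426886
4. interest=⌊1426886·131/10000⌋=18692; principal=119853-18692=101161; balance=1426886-101161=1325725
5. interest=⌊1325725·131/10000⌋=17366; principal=119853-17366=102487; balance=1325725-102487=1223238
6. interest=⌊1223238·131/10000⌋=16024; principal=119853-16024=103829; balance=1223238-103829=1119409
7. interest=⌊1119409·131/10000⌋=14664; principal=119853-14664=105189; balance=1119409-105189=1014220
8. interest=⌊1014220·131/10000⌋=13286; principal=119853-13286=106567; balance=1014220-106567=907653
9. interest=⌊907653·131/10000⌋=11890; principal=119853-11890=107963; balance=907653-107963=799690
10. interest=⌊799690·131/10000⌋=10475; principal=119853-10475=109378; balance=799690-109378=690312
11. interest=⌊690312·131/10000⌋=9043; principal=119853-9043=110810; balance=690312-110810=579502
12. interest=⌊579502·131/10000⌋=7591; principal=119853-7591=112262; balance=579502-112262=467240
13. interest=⌊467240·131/10000⌋=6120; principal=119853-6120=113733; balance=467240-113733=353507
14. interest=⌊353507·131/10000⌋=4630; principal=119853-4630=115223; balance=353507-115223=238284
15. interest=⌊238284·131/10000⌋=3121; principal=119853-3121=116732; balance=238284-116732=121552
16. interest=⌊121552·131/10000⌋=1592; principal=119853-1592=118261; balance=121552-118261=3291
17. interest=⌊3291·131/10000⌋=43; principal=min(119853-43,3291)=3291; balance=3291-3291=0

1 22565 97288 1625301
2 21291 98562 1526739
3 20000 99853 1426886
4 18692 101161 1325725
5 17366 102487 1223238
6 16024 103829 1119409
7 14664 105189 1014220
8 13286 106567 907653
9 11890 107963 799690
10 10475 109378 690312
11 9043 110810 579502
12 7591 112262 467240
13 6120 113733 353507
14 4630 115223 238284
15 3121 116732 121552
16 1592 118261 3291
17 43 3291 0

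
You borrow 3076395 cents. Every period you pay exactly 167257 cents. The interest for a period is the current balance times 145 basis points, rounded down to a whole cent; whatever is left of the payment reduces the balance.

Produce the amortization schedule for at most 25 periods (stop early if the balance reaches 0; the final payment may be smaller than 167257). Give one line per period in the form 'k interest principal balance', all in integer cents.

1 44607 122650 2953745
2 42829 124428 2829317
3 41025 126232 2703085
4 39194 128063 2575022
5 37337 129920 2445102
6 35453 131804 2313298
7 33542 133715 2179583
8 31603 135654 2043929
9 29636 137621 1906308
10 27641 139616 1766692
11 25617 141640 1625052
12 23563 143694 1481358
13 21479 145778 1335580
14 19365 147892 1187688
15 17221 150036 1037652
16 15045 152212 885440
17 12838 154419 731021
18 10599 156658 574363
19 8328 158929 415434
20 6023 161234 254200
21 3685 163572 90628
22 1314 90628 0

1. interest=⌊3076395·145/10000⌋=44607; principal=167257-44607=122650; balance=3076395-122650=2953745
2. interest=⌊2953745·145/10000⌋=42829; principal=167257-42829=124428; balance=2953745-124428=2829317
3. interest=⌊2829317·145/10000⌋=41025; principal=167257-41025=126232; balance=2829317-126232=2703085
4. interest=⌊2703085·145/10000⌋=39194; principal=167257-39194=128063; balance=2703085-128063=2575022
5. interest=⌊2575022·145/10000⌋=37337; principal=167257-37337=129920; balance=2575022-129920=2445102
6. interest=⌊2445102·145/10000⌋=35453; principal=167257-35453=131804; balance=2445102-131804=2313298
7. interest=⌊2313298·145/10000⌋=33542; principal=167257-33542=133715; balance=2313298-133715=2179583
8. interest=⌊2179583·145/10000⌋=31603; principal=167257-31603=135654; balance=2179583-135654=2043929
9. interest=⌊2043929·145/10000⌋=29636; principal=167257-29636=137621; balance=2043929-137621=1906308
10. interest=⌊1906308·145/10000⌋=27641; principal=167257-27641=139616; balance=1906308-139616=1766692
11. interest=⌊1766692·145/10000⌋=25617; principal=167257-25617=141640; balance=1766692-141640=1625052
12. interest=⌊1625052·145/10000⌋=23563; principal=167257-23563=143694; balance=1625052-143694=1481358
13. interest=⌊1481358·145/10000⌋=21479; principal=167257-21479=145778; balance=1481358-145778=1335580
14. interest=⌊1335580·145/10000⌋=19365; principal=167257-19365=147892; balance=1335580-147892=1187688
15. interest=⌊1187688·145/10000⌋=17221; principal=167257-17221=150036; balance=1187688-150036=1037652
16. interest=⌊1037652·145/10000⌋=15045; principal=167257-15045=152212; balance=1037652-152212=885440
17. interest=⌊885440·145/10000⌋=12838; principal=167257-12838=154419; balance=885440-154419=731021
18. interest=⌊731021·145/10000⌋=10599; principal=167257-10599=156658; balance=731021-156658=574363
19. interest=⌊574363·145/10000⌋=8328; principal=167257-8328=158929; balance=574363-158929=415434
20. interest=⌊415434·145/10000⌋=6023; principal=167257-6023=161234; balance=415434-161234=254200
21. interest=⌊254200·145/10000⌋=3685; principal=167257-3685=163572; balance=254200-163572=90628
22. interest=⌊90628·145/10000⌋=1314; principal=min(167257-1314,90628)=90628; balance=90628-90628=0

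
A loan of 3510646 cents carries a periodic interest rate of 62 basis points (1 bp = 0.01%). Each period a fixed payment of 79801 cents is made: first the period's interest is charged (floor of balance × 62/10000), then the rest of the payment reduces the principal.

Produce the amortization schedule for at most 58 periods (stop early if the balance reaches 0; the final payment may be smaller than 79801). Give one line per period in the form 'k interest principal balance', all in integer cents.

1. interest=⌊3510646·62/10000⌋=21766; principal=79801-21766=58035; balance=3510646-58035=3452611
2. interest=⌊3452611·62/10000⌋=21406; principal=79801-21406=58395; balance=3452611-58395=3394216
3. interest=⌊3394216·62/10000⌋=21044; principal=79801-21044=58757; balance=3394216-58757=3335459
4. interest=⌊3335459·62/10000⌋=20679; principal=79801-20679=59122; balance=3335459-59122=3276337
5. interest=⌊3276337·62/10000⌋=20313; principal=79801-20313=59488; balance=3276337-59488=3216849
6. interest=⌊3216849·62/10000⌋=19944; principal=79801-19944=59857; balance=3216849-59857=3156992
7. interest=⌊3156992·62/10000⌋=19573; principal=79801-19573=60228; balance=3156992-60228=3096764
8. interest=⌊3096764·62/10000⌋=19199; principal=79801-19199=60602; balance=3096764-60602=3036162
9. interest=⌊3036162·62/10000⌋=18824; principal=79801-18824=60977; balance=3036162-60977=2975185
10. interest=⌊2975185·62/10000⌋=18446; principal=79801-18446=61355; balance=2975185-61355=2913830
11. interest=⌊2913830·62/10000⌋=18065; principal=79801-18065=61736; balance=2913830-61736=2852094
12. interest=⌊2852094·62/10000⌋=17682; principal=79801-17682=62119; balance=2852094-62119=2789975
13. interest=⌊2789975·62/10000⌋=17297; principal=79801-17297=62504; balance=2789975-62504=2727471
14. interest=⌊2727471·62/10000⌋=16910; principal=79801-16910=62891; balance=2727471-62891=2664580
15. interest=⌊2664580·62/10000⌋=16520; principal=79801-16520=63281; balance=2664580-63281=2601299
16. interest=⌊2601299·62/10000⌋=16128; principal=79801-16128=63673; balance=2601299-63673=2537626
17. interest=⌊2537626·62/10000⌋=15733; principal=79801-15733=64068; balance=2537626-64068=2473558
18. interest=⌊2473558·62/10000⌋=15336; principal=79801-15336=64465; balance=2473558-64465=2409093
19. interest=⌊2409093·62/10000⌋=14936; principal=79801-14936=64865; balance=2409093-64865=2344228
20. interest=⌊2344228·62/10000⌋=14534; principal=79801-14534=65267; balance=2344228-65267=2278961
21. interest=⌊2278961·62/10000⌋=14129; principal=79801-14129=65672; balance=2278961-65672=2213289
22. interest=⌊2213289·62/10000⌋=13722; principal=79801-13722=66079; balance=2213289-66079=2147210
23. interest=⌊2147210·62/10000⌋=13312; principal=79801-13312=66489; balance=2147210-66489=2080721
24. interest=⌊2080721·62/10000⌋=12900; principal=79801-12900=66901; balance=2080721-66901=2013820
25. interest=⌊2013820·62/10000⌋=12485; principal=79801-12485=67316; balance=2013820-67316=1946504
26. interest=⌊1946504·62/10000⌋=12068; principal=79801-12068=67733; balance=1946504-67733=1878771
27. interest=⌊1878771·62/10000⌋=11648; principal=79801-11648=68153; balance=1878771-68153=1810618
28. interest=⌊1810618·62/10000⌋=11225; principal=79801-11225=68576; balance=1810618-68576=1742042
29. interest=⌊1742042·62/10000⌋=10800; principal=79801-10800=69001; balance=1742042-69001=1673041
30. interest=⌊1673041·62/10000⌋=10372; principal=79801-10372=69429; balance=1673041-69429=1603612
31. interest=⌊1603612·62/10000⌋=9942; principal=79801-9942=69859; balance=1603612-69859=1533753
32. interest=⌊1533753·62/10000⌋=9509; principal=79801-9509=70292; balance=1533753-70292=1463461
33. interest=⌊1463461·62/10000⌋=9073; principal=79801-9073=70728; balance=1463461-70728=1392733
34. interest=⌊1392733·62/10000⌋=8634; principal=79801-8634=71167; balance=1392733-71167=1321566
35. interest=⌊1321566·62/10000⌋=8193; principal=79801-8193=71608; balance=1321566-71608=1249958
36. interest=⌊1249958·62/10000⌋=7749; principal=79801-7749=72052; balance=1249958-72052=1177906
37. interest=⌊1177906·62/10000⌋=7303; principal=79801-7303=72498; balance=1177906-72498=1105408
38. interest=⌊1105408·62/10000⌋=6853; principal=79801-6853=72948; balance=1105408-72948=1032460
39. interest=⌊1032460·62/10000⌋=6401; principal=79801-6401=73400; balance=1032460-73400=959060
40. interest=⌊959060·62/10000⌋=5946; principal=79801-5946=73855; balance=959060-73855=885205
41. interest=⌊885205·62/10000⌋=5488; principal=79801-5488=74313; balance=885205-74313=810892
42. interest=⌊810892·62/10000⌋=5027; principal=79801-5027=74774; balance=810892-74774=736118
43. interest=⌊736118·62/10000⌋=4563; principal=79801-4563=75238; balance=736118-75238=660880
44. interest=⌊660880·62/10000⌋=4097; principal=79801-4097=75704; balance=660880-75704=585176
45. interest=⌊585176·62/10000⌋=3628; principal=79801-3628=76173; balance=585176-76173=509003
46. interest=⌊509003·62/10000⌋=3155; principal=79801-3155=76646; balance=509003-76646=432357
47. interest=⌊432357·62/10000⌋=2680; principal=79801-2680=77121; balance=432357-77121=355236
48. interest=⌊355236·62/10000⌋=2202; principal=79801-2202=77599; balance=355236-77599=277637
49. interest=⌊277637·62/10000⌋=1721; principal=79801-1721=78080; balance=277637-78080=199557
50. interest=⌊199557·62/10000⌋=1237; principal=79801-1237=78564; balance=199557-78564=120993
51. interest=⌊120993·62/10000⌋=750; principal=79801-750=79051; balance=120993-79051=41942
52. interest=⌊41942·62/10000⌋=260; principal=min(79801-260,41942)=41942; balance=41942-41942=0

1 21766 58035 3452611
2 21406 58395 3394216
3 21044 58757 3335459
4 20679 59122 3276337
5 20313 59488 3216849
6 19944 59857 3156992
7 19573 60228 3096764
8 19199 60602 3036162
9 18824 60977 2975185
10 18446 61355 2913830
11 18065 61736 2852094
12 17682 62119 2789975
13 17297 62504 2727471
14 16910 62891 2664580
15 16520 63281 2601299
16 16128 63673 2537626
17 15733 64068 2473558
18 15336 64465 2409093
19 14936 64865 2344228
20 14534 65267 2278961
21 14129 65672 2213289
22 13722 66079 2147210
23 13312 66489 2080721
24 12900 66901 2013820
25 12485 67316 1946504
26 12068 67733 1878771
27 11648 68153 1810618
28 11225 68576 1742042
29 10800 69001 1673041
30 10372 69429 1603612
31 9942 69859 1533753
32 9509 70292 1463461
33 9073 70728 1392733
34 8634 71167 1321566
35 8193 71608 1249958
36 7749 72052 1177906
37 7303 72498 1105408
38 6853 72948 1032460
39 6401 73400 959060
40 5946 73855 885205
41 5488 74313 810892
42 5027 74774 736118
43 4563 75238 660880
44 4097 75704 585176
45 3628 76173 509003
46 3155 76646 432357
47 2680 77121 355236
48 2202 77599 277637
49 1721 78080 199557
50 1237 78564 120993
51 750 79051 41942
52 260 41942 0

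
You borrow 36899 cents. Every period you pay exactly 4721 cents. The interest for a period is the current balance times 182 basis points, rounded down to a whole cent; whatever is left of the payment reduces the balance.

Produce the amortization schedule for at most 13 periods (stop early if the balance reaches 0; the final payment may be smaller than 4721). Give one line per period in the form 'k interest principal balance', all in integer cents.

1. interest=⌊36899·182/10000⌋=671; principal=4721-671=4050; balance=36899-4050=32849
2. interest=⌊32849·182/10000⌋=597; principal=4721-597=4124; balance=32849-4124=28725
3. interest=⌊28725·182/10000⌋=522; principal=4721-522=4199; balance=28725-4199=24526
4. interest=⌊24526·182/10000⌋=446; principal=4721-446=4275; balance=24526-4275=20251
5. interest=⌊20251·182/10000⌋=368; principal=4721-368=4353; balance=20251-4353=15898
6. interest=⌊15898·182/10000⌋=289; principal=4721-289=4432; balance=15898-4432=11466
7. interest=⌊11466·182/10000⌋=208; principal=4721-208=4513; balance=11466-4513=6953
8. interest=⌊6953·182/10000⌋=126; principal=4721-126=4595; balance=6953-4595=2358
9. interest=⌊2358·182/10000⌋=42; principal=min(4721-42,2358)=2358; balance=2358-2358=0

1 671 4050 32849
2 597 4124 28725
3 522 4199 24526
4 446 4275 20251
5 368 4353 15898
6 289 4432 11466
7 208 4513 6953
8 126 4595 2358
9 42 2358 0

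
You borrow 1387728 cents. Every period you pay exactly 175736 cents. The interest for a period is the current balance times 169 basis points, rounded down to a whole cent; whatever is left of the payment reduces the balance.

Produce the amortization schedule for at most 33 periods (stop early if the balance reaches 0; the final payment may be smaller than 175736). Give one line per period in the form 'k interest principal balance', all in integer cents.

1 23452 152284 1235444
2 20879 154857 1080587
3 18261 157475 923112
4 15600 160136 762976
5 12894 162842 600134
6 10142 165594 434540
7 7343 168393 266147
8 4497 171239 94908
9 1603 94908 0

1. interest=⌊1387728·169/10000⌋=23452; principal=175736-23452=152284; balance=1387728-152284=1235444
2. interest=⌊1235444·169/10000⌋=20879; principal=175736-20879=154857; balance=1235444-154857=1080587
3. interest=⌊1080587·169/10000⌋=18261; principal=175736-18261=157475; balance=1080587-157475=923112
4. interest=⌊923112·169/10000⌋=15600; principal=175736-15600=160136; balance=923112-160136=762976
5. interest=⌊762976·169/10000⌋=12894; principal=175736-12894=162842; balance=762976-162842=600134
6. interest=⌊600134·169/10000⌋=10142; principal=175736-10142=165594; balance=600134-165594=434540
7. interest=⌊434540·169/10000⌋=7343; principal=175736-7343=168393; balance=434540-168393=266147
8. interest=⌊266147·169/10000⌋=4497; principal=175736-4497=171239; balance=266147-171239=94908
9. interest=⌊94908·169/10000⌋=1603; principal=min(175736-1603,94908)=94908; balance=94908-94908=0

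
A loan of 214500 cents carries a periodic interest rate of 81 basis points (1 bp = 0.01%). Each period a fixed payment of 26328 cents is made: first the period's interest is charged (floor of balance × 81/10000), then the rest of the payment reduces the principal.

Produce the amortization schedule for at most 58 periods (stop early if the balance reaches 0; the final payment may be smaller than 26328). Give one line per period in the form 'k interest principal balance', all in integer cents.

1 1737 24591 189909
2 1538 24790 165119
3 1337 24991 140128
4 1135 25193 114935
5 930 25398 89537
6 725 25603 63934
7 517 25811 38123
8 308 26020 12103
9 98 12103 0

1. interest=⌊214500·81/10000⌋=1737; principal=26328-1737=24591; balance=214500-24591=189909
2. interest=⌊189909·81/10000⌋=1538; principal=26328-1538=24790; balance=189909-24790=165119
3. interest=⌊165119·81/10000⌋=1337; principal=26328-1337=24991; balance=165119-24991=140128
4. interest=⌊140128·81/10000⌋=1135; principal=26328-1135=25193; balance=140128-25193=114935
5. interest=⌊114935·81/10000⌋=930; principal=26328-930=25398; balance=114935-25398=89537
6. interest=⌊89537·81/10000⌋=725; principal=26328-725=25603; balance=89537-25603=63934
7. interest=⌊63934·81/10000⌋=517; principal=26328-517=25811; balance=63934-25811=38123
8. interest=⌊38123·81/10000⌋=308; principal=26328-308=26020; balance=38123-26020=12103
9. interest=⌊12103·81/10000⌋=98; principal=min(26328-98,12103)=12103; balance=12103-12103=0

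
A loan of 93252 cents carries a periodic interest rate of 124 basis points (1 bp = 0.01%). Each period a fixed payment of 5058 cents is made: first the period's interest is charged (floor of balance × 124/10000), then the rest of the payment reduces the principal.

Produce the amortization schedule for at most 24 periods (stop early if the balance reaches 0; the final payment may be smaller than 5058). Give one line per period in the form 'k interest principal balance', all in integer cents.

1 1156 3902 89350
2 1107 3951 85399
3 1058 4000 81399
4 1009 4049 77350
5 959 4099 73251
6 908 4150 69101
7 856 4202 64899
8 804 4254 60645
9 751 4307 56338
10 698 4360 51978
11 644 4414 47564
12 589 4469 43095
13 534 4524 38571
14 478 4580 33991
15 421 4637 29354
16 363 4695 24659
17 305 4753 19906
18 246 4812 15094
19 187 4871 10223
20 126 4932 5291
21 65 4993 298
22 3 298 0

1. interest=⌊93252·124/10000⌋=1156; principal=5058-1156=3902; balance=93252-3902=89350
2. interest=⌊89350·124/10000⌋=1107; principal=5058-1107=3951; balance=89350-3951=85399
3. interest=⌊85399·124/10000⌋=1058; principal=5058-1058=4000; balance=85399-4000=81399
4. interest=⌊81399·124/10000⌋=1009; principal=5058-1009=4049; balance=81399-4049=77350
5. interest=⌊77350·124/10000⌋=959; principal=5058-959=4099; balance=77350-4099=73251
6. interest=⌊73251·124/10000⌋=908; principal=5058-908=4150; balance=73251-4150=69101
7. interest=⌊69101·124/10000⌋=856; principal=5058-856=4202; balance=69101-4202=64899
8. interest=⌊64899·124/10000⌋=804; principal=5058-804=4254; balance=64899-4254=60645
9. interest=⌊60645·124/10000⌋=751; principal=5058-751=4307; balance=60645-4307=56338
10. interest=⌊56338·124/10000⌋=698; principal=5058-698=4360; balance=56338-4360=51978
11. interest=⌊51978·124/10000⌋=644; principal=5058-644=4414; balance=51978-4414=47564
12. interest=⌊47564·124/10000⌋=589; principal=5058-589=4469; balance=47564-4469=43095
13. interest=⌊43095·124/10000⌋=534; principal=5058-534=4524; balance=43095-4524=38571
14. interest=⌊38571·124/10000⌋=478; principal=5058-478=4580; balance=38571-4580=33991
15. interest=⌊33991·124/10000⌋=421; principal=5058-421=4637; balance=33991-4637=29354
16. interest=⌊29354·124/10000⌋=363; principal=5058-363=4695; balance=29354-4695=24659
17. interest=⌊24659·124/10000⌋=305; principal=5058-305=4753; balance=24659-4753=19906
18. interest=⌊19906·124/10000⌋=246; principal=5058-246=4812; balance=19906-4812=15094
19. interest=⌊15094·124/10000⌋=187; principal=5058-187=4871; balance=15094-4871=10223
20. interest=⌊10223·124/10000⌋=126; principal=5058-126=4932; balance=10223-4932=5291
21. interest=⌊5291·124/10000⌋=65; principal=5058-65=4993; balance=5291-4993=298
22. interest=⌊298·124/10000⌋=3; principal=min(5058-3,298)=298; balance=298-298=0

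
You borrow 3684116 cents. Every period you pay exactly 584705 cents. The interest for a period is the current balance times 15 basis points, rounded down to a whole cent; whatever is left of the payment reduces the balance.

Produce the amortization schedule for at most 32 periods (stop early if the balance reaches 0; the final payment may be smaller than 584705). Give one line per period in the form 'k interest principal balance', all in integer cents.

1 5526 579179 3104937
2 4657 580048 2524889
3 3787 580918 1943971
4 2915 581790 1362181
5 2043 582662 779519
6 1169 583536 195983
7 293 195983 0

1. interest=⌊3684116·15/10000⌋=5526; principal=584705-5526=579179; balance=3684116-579179=3104937
2. interest=⌊3104937·15/10000⌋=4657; principal=584705-4657=580048; balance=3104937-580048=2524889
3. interest=⌊2524889·15/10000⌋=3787; principal=584705-3787=580918; balance=2524889-580918=1943971
4. interest=⌊1943971·15/10000⌋=2915; principal=584705-2915=581790; balance=1943971-581790=1362181
5. interest=⌊1362181·15/10000⌋=2043; principal=584705-2043=582662; balance=1362181-582662=779519
6. interest=⌊779519·15/10000⌋=1169; principal=584705-1169=583536; balance=779519-583536=195983
7. interest=⌊195983·15/10000⌋=293; principal=min(584705-293,195983)=195983; balance=195983-195983=0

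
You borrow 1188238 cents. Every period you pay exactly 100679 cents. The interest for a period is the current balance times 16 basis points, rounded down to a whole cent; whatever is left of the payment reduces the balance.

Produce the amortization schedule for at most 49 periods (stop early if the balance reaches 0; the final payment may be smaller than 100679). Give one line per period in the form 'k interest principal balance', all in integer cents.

1. interest=⌊1188238·16/10000⌋=1901; principal=100679-1901=98778; balance=1188238-98778=1089460
2. interest=⌊1089460·16/10000⌋=1743; principal=100679-1743=98936; balance=1089460-98936=990524
3. interest=⌊990524·16/10000⌋=1584; principal=100679-1584=99095; balance=990524-99095=891429
4. interest=⌊891429·16/10000⌋=1426; principal=100679-1426=99253; balance=891429-99253=792176
5. interest=⌊792176·16/10000⌋=1267; principal=100679-1267=99412; balance=792176-99412=692764
6. interest=⌊692764·16/10000⌋=1108; principal=100679-1108=99571; balance=692764-99571=593193
7. interest=⌊593193·16/10000⌋=949; principal=100679-949=99730; balance=593193-99730=493463
8. interest=⌊493463·16/10000⌋=789; principal=100679-789=99890; balance=493463-99890=393573
9. interest=⌊393573·16/10000⌋=629; principal=100679-629=100050; balance=393573-100050=293523
10. interest=⌊293523·16/10000⌋=469; principal=100679-469=100210; balance=293523-100210=193313
11. interest=⌊193313·16/10000⌋=309; principal=100679-309=100370; balance=193313-100370=92943
12. interest=⌊92943·16/10000⌋=148; principal=min(100679-148,92943)=92943; balance=92943-92943=0

1 1901 98778 1089460
2 1743 98936 990524
3 1584 99095 891429
4 1426 99253 792176
5 1267 99412 692764
6 1108 99571 593193
7 949 99730 493463
8 789 99890 393573
9 629 100050 293523
10 469 100210 193313
11 309 100370 92943
12 148 92943 0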